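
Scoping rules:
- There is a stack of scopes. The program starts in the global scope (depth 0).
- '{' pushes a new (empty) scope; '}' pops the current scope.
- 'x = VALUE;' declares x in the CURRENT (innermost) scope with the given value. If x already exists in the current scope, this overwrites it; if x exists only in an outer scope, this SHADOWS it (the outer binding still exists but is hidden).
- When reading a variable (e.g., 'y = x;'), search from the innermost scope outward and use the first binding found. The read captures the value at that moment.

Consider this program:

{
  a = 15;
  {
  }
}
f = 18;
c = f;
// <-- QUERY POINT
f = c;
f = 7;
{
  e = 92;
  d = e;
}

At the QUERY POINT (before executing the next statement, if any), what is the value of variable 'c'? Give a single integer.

Answer: 18

Derivation:
Step 1: enter scope (depth=1)
Step 2: declare a=15 at depth 1
Step 3: enter scope (depth=2)
Step 4: exit scope (depth=1)
Step 5: exit scope (depth=0)
Step 6: declare f=18 at depth 0
Step 7: declare c=(read f)=18 at depth 0
Visible at query point: c=18 f=18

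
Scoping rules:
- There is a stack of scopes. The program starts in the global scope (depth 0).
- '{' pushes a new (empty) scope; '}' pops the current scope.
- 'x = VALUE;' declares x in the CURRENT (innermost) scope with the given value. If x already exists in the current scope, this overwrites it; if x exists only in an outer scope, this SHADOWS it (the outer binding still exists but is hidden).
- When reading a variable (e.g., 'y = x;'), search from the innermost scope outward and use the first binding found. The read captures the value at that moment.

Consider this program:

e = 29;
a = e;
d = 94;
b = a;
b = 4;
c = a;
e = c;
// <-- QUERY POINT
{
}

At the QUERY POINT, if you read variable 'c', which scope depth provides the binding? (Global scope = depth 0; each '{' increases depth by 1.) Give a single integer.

Step 1: declare e=29 at depth 0
Step 2: declare a=(read e)=29 at depth 0
Step 3: declare d=94 at depth 0
Step 4: declare b=(read a)=29 at depth 0
Step 5: declare b=4 at depth 0
Step 6: declare c=(read a)=29 at depth 0
Step 7: declare e=(read c)=29 at depth 0
Visible at query point: a=29 b=4 c=29 d=94 e=29

Answer: 0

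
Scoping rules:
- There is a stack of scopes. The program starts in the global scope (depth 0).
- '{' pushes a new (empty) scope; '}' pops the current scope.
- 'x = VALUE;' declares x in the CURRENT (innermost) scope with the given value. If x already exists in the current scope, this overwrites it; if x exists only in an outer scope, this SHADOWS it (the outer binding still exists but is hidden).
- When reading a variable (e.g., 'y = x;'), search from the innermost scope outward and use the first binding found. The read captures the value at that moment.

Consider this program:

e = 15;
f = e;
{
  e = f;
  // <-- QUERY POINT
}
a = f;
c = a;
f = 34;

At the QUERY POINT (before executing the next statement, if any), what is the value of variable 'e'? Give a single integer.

Step 1: declare e=15 at depth 0
Step 2: declare f=(read e)=15 at depth 0
Step 3: enter scope (depth=1)
Step 4: declare e=(read f)=15 at depth 1
Visible at query point: e=15 f=15

Answer: 15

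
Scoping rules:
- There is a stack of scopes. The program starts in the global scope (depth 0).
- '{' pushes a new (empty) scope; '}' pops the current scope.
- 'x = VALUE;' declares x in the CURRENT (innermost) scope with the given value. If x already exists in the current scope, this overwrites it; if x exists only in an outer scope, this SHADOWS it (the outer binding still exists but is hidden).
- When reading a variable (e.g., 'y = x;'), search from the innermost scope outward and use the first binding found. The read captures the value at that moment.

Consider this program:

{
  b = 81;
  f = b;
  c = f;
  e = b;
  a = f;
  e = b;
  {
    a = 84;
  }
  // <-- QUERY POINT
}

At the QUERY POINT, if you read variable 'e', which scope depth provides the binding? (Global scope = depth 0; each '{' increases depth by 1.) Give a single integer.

Answer: 1

Derivation:
Step 1: enter scope (depth=1)
Step 2: declare b=81 at depth 1
Step 3: declare f=(read b)=81 at depth 1
Step 4: declare c=(read f)=81 at depth 1
Step 5: declare e=(read b)=81 at depth 1
Step 6: declare a=(read f)=81 at depth 1
Step 7: declare e=(read b)=81 at depth 1
Step 8: enter scope (depth=2)
Step 9: declare a=84 at depth 2
Step 10: exit scope (depth=1)
Visible at query point: a=81 b=81 c=81 e=81 f=81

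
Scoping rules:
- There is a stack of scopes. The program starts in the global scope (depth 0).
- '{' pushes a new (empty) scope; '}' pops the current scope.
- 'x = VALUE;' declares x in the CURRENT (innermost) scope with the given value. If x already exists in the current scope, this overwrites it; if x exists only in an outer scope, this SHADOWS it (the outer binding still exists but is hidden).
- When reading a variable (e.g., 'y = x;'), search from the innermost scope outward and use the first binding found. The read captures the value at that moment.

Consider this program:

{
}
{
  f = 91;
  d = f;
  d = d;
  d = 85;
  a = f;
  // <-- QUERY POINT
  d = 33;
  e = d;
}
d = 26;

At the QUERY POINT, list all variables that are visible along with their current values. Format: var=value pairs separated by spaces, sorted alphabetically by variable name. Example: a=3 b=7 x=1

Step 1: enter scope (depth=1)
Step 2: exit scope (depth=0)
Step 3: enter scope (depth=1)
Step 4: declare f=91 at depth 1
Step 5: declare d=(read f)=91 at depth 1
Step 6: declare d=(read d)=91 at depth 1
Step 7: declare d=85 at depth 1
Step 8: declare a=(read f)=91 at depth 1
Visible at query point: a=91 d=85 f=91

Answer: a=91 d=85 f=91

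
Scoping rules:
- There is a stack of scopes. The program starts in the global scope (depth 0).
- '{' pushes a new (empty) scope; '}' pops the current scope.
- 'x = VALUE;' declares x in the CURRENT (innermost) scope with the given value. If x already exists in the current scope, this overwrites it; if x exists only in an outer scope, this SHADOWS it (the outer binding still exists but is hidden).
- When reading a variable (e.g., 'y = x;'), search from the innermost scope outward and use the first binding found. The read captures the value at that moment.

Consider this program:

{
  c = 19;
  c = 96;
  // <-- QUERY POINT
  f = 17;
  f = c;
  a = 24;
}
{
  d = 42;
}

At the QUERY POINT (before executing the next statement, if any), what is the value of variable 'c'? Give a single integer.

Step 1: enter scope (depth=1)
Step 2: declare c=19 at depth 1
Step 3: declare c=96 at depth 1
Visible at query point: c=96

Answer: 96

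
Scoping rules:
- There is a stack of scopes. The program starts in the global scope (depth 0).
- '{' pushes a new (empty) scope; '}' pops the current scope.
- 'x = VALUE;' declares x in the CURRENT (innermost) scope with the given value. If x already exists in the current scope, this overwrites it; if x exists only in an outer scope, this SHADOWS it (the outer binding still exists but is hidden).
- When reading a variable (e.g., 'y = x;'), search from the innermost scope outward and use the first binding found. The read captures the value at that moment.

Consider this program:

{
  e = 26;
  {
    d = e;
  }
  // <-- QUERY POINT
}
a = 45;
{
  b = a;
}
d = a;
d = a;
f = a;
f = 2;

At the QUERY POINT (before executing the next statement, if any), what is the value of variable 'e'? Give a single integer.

Step 1: enter scope (depth=1)
Step 2: declare e=26 at depth 1
Step 3: enter scope (depth=2)
Step 4: declare d=(read e)=26 at depth 2
Step 5: exit scope (depth=1)
Visible at query point: e=26

Answer: 26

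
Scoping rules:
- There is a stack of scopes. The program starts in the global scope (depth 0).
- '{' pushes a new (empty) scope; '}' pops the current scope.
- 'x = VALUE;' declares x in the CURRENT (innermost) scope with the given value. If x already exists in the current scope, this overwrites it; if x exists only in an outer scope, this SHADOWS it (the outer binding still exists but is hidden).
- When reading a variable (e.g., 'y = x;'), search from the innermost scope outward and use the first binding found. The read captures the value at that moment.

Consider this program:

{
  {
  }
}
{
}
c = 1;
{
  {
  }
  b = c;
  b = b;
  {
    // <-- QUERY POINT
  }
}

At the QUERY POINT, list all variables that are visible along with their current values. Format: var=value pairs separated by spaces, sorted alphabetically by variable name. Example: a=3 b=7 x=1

Step 1: enter scope (depth=1)
Step 2: enter scope (depth=2)
Step 3: exit scope (depth=1)
Step 4: exit scope (depth=0)
Step 5: enter scope (depth=1)
Step 6: exit scope (depth=0)
Step 7: declare c=1 at depth 0
Step 8: enter scope (depth=1)
Step 9: enter scope (depth=2)
Step 10: exit scope (depth=1)
Step 11: declare b=(read c)=1 at depth 1
Step 12: declare b=(read b)=1 at depth 1
Step 13: enter scope (depth=2)
Visible at query point: b=1 c=1

Answer: b=1 c=1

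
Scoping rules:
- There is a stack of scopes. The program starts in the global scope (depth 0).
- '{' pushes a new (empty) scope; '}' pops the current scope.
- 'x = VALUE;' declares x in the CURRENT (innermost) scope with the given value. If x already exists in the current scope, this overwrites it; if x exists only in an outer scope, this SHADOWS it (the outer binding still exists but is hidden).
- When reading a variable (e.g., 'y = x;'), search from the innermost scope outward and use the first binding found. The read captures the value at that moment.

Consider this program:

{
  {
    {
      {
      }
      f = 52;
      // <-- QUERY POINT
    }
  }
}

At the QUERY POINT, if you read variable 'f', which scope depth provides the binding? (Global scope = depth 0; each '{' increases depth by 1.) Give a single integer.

Answer: 3

Derivation:
Step 1: enter scope (depth=1)
Step 2: enter scope (depth=2)
Step 3: enter scope (depth=3)
Step 4: enter scope (depth=4)
Step 5: exit scope (depth=3)
Step 6: declare f=52 at depth 3
Visible at query point: f=52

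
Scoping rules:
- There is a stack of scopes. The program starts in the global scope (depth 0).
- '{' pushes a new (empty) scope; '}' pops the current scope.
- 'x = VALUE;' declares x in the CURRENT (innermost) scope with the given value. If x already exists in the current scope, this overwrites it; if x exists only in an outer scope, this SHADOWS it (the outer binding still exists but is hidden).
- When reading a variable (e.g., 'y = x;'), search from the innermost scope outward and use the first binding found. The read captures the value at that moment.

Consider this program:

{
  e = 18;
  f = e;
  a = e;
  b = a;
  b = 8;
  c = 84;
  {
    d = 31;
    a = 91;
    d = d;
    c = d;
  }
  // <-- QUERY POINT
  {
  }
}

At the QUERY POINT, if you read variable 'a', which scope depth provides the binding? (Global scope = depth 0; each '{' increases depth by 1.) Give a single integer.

Answer: 1

Derivation:
Step 1: enter scope (depth=1)
Step 2: declare e=18 at depth 1
Step 3: declare f=(read e)=18 at depth 1
Step 4: declare a=(read e)=18 at depth 1
Step 5: declare b=(read a)=18 at depth 1
Step 6: declare b=8 at depth 1
Step 7: declare c=84 at depth 1
Step 8: enter scope (depth=2)
Step 9: declare d=31 at depth 2
Step 10: declare a=91 at depth 2
Step 11: declare d=(read d)=31 at depth 2
Step 12: declare c=(read d)=31 at depth 2
Step 13: exit scope (depth=1)
Visible at query point: a=18 b=8 c=84 e=18 f=18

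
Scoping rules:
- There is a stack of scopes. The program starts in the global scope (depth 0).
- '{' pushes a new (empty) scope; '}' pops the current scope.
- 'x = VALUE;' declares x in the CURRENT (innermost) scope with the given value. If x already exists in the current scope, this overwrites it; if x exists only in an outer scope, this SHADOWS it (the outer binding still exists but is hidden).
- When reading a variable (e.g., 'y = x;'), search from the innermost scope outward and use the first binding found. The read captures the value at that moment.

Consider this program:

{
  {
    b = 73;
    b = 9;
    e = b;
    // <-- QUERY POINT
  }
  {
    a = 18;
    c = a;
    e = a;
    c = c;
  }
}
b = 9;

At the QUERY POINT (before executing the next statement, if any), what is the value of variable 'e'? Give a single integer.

Step 1: enter scope (depth=1)
Step 2: enter scope (depth=2)
Step 3: declare b=73 at depth 2
Step 4: declare b=9 at depth 2
Step 5: declare e=(read b)=9 at depth 2
Visible at query point: b=9 e=9

Answer: 9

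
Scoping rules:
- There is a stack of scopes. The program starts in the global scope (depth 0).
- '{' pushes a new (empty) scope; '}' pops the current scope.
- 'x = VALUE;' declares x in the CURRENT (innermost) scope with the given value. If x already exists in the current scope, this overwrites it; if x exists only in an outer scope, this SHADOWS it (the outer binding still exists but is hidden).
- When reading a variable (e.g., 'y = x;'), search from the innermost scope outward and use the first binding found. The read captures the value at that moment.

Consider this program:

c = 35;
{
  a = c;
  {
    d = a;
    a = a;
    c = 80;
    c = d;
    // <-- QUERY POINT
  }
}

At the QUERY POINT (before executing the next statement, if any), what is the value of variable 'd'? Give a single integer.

Answer: 35

Derivation:
Step 1: declare c=35 at depth 0
Step 2: enter scope (depth=1)
Step 3: declare a=(read c)=35 at depth 1
Step 4: enter scope (depth=2)
Step 5: declare d=(read a)=35 at depth 2
Step 6: declare a=(read a)=35 at depth 2
Step 7: declare c=80 at depth 2
Step 8: declare c=(read d)=35 at depth 2
Visible at query point: a=35 c=35 d=35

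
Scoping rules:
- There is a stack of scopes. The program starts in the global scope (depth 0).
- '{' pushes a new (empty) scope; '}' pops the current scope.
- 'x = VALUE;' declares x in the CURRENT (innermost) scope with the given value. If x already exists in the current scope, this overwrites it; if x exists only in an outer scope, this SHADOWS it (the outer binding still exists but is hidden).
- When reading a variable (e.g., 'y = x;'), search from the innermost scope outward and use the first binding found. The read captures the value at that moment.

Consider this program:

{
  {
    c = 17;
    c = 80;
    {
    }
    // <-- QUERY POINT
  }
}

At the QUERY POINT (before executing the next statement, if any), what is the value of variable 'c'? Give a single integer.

Step 1: enter scope (depth=1)
Step 2: enter scope (depth=2)
Step 3: declare c=17 at depth 2
Step 4: declare c=80 at depth 2
Step 5: enter scope (depth=3)
Step 6: exit scope (depth=2)
Visible at query point: c=80

Answer: 80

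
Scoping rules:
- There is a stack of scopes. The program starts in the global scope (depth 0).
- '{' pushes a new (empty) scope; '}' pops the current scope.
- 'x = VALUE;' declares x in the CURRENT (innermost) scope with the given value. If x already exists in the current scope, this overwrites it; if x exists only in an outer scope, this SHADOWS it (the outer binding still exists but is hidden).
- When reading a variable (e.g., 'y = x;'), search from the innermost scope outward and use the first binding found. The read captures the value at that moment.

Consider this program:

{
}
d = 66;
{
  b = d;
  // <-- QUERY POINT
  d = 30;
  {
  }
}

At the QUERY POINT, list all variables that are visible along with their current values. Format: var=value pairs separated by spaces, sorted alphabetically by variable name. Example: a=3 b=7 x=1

Answer: b=66 d=66

Derivation:
Step 1: enter scope (depth=1)
Step 2: exit scope (depth=0)
Step 3: declare d=66 at depth 0
Step 4: enter scope (depth=1)
Step 5: declare b=(read d)=66 at depth 1
Visible at query point: b=66 d=66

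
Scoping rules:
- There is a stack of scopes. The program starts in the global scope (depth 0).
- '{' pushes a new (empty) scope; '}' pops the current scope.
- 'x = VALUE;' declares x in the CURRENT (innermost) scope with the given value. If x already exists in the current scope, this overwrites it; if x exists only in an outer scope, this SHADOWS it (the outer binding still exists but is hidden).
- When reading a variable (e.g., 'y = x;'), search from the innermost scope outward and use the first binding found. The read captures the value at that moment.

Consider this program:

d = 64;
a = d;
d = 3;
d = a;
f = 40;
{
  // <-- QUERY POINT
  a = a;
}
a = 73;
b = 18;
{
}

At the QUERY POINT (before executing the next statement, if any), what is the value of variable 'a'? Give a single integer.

Step 1: declare d=64 at depth 0
Step 2: declare a=(read d)=64 at depth 0
Step 3: declare d=3 at depth 0
Step 4: declare d=(read a)=64 at depth 0
Step 5: declare f=40 at depth 0
Step 6: enter scope (depth=1)
Visible at query point: a=64 d=64 f=40

Answer: 64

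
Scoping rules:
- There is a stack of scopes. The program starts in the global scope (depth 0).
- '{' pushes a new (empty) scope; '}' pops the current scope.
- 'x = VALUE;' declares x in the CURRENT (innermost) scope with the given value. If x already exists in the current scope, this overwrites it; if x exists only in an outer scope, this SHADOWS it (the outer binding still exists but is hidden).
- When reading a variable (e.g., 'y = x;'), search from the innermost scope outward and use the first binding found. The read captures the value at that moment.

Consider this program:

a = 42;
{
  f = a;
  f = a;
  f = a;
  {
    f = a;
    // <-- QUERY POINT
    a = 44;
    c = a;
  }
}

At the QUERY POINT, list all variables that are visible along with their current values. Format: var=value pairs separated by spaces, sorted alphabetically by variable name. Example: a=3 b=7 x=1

Answer: a=42 f=42

Derivation:
Step 1: declare a=42 at depth 0
Step 2: enter scope (depth=1)
Step 3: declare f=(read a)=42 at depth 1
Step 4: declare f=(read a)=42 at depth 1
Step 5: declare f=(read a)=42 at depth 1
Step 6: enter scope (depth=2)
Step 7: declare f=(read a)=42 at depth 2
Visible at query point: a=42 f=42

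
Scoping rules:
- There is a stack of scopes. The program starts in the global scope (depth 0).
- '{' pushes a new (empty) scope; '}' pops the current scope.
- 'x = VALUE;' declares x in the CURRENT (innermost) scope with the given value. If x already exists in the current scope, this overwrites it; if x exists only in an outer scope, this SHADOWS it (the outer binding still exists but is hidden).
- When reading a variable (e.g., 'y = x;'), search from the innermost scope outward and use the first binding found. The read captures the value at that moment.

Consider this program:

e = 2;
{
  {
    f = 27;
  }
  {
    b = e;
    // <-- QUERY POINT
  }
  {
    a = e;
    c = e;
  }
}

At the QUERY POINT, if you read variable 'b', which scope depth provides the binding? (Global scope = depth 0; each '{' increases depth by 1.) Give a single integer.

Answer: 2

Derivation:
Step 1: declare e=2 at depth 0
Step 2: enter scope (depth=1)
Step 3: enter scope (depth=2)
Step 4: declare f=27 at depth 2
Step 5: exit scope (depth=1)
Step 6: enter scope (depth=2)
Step 7: declare b=(read e)=2 at depth 2
Visible at query point: b=2 e=2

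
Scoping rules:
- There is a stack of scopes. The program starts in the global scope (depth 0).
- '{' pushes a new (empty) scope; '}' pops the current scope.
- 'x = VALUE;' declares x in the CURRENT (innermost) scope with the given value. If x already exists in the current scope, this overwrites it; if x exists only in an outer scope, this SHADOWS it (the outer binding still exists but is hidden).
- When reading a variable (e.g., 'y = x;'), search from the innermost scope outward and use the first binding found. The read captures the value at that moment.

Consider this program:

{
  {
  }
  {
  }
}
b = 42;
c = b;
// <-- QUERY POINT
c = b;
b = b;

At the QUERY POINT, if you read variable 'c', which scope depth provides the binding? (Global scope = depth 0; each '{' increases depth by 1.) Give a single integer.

Step 1: enter scope (depth=1)
Step 2: enter scope (depth=2)
Step 3: exit scope (depth=1)
Step 4: enter scope (depth=2)
Step 5: exit scope (depth=1)
Step 6: exit scope (depth=0)
Step 7: declare b=42 at depth 0
Step 8: declare c=(read b)=42 at depth 0
Visible at query point: b=42 c=42

Answer: 0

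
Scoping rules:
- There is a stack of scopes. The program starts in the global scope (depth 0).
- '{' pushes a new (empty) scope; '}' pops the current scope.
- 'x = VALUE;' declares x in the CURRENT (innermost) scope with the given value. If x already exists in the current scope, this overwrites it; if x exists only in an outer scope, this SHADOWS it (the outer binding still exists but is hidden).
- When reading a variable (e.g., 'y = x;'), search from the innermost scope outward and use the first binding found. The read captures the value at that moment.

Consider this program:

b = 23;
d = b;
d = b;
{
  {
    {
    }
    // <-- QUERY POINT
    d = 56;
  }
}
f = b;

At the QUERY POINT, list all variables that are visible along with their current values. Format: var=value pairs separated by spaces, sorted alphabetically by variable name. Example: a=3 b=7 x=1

Answer: b=23 d=23

Derivation:
Step 1: declare b=23 at depth 0
Step 2: declare d=(read b)=23 at depth 0
Step 3: declare d=(read b)=23 at depth 0
Step 4: enter scope (depth=1)
Step 5: enter scope (depth=2)
Step 6: enter scope (depth=3)
Step 7: exit scope (depth=2)
Visible at query point: b=23 d=23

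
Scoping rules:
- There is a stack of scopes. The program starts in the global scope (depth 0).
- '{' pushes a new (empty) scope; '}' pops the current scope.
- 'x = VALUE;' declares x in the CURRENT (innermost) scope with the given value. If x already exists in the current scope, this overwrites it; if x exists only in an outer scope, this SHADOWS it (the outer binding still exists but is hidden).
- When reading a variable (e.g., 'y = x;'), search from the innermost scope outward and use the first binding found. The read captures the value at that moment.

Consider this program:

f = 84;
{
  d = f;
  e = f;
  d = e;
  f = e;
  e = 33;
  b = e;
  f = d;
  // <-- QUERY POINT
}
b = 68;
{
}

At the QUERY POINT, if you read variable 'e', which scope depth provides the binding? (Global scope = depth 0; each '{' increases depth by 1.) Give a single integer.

Step 1: declare f=84 at depth 0
Step 2: enter scope (depth=1)
Step 3: declare d=(read f)=84 at depth 1
Step 4: declare e=(read f)=84 at depth 1
Step 5: declare d=(read e)=84 at depth 1
Step 6: declare f=(read e)=84 at depth 1
Step 7: declare e=33 at depth 1
Step 8: declare b=(read e)=33 at depth 1
Step 9: declare f=(read d)=84 at depth 1
Visible at query point: b=33 d=84 e=33 f=84

Answer: 1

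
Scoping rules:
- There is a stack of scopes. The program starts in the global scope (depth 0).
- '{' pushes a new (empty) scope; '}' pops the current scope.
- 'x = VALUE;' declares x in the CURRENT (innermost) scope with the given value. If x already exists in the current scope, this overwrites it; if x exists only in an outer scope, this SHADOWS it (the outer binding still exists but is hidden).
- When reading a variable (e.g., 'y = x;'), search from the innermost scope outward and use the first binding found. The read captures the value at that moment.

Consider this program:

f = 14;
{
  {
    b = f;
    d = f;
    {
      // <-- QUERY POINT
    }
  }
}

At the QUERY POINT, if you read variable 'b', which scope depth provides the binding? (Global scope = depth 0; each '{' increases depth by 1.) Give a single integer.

Answer: 2

Derivation:
Step 1: declare f=14 at depth 0
Step 2: enter scope (depth=1)
Step 3: enter scope (depth=2)
Step 4: declare b=(read f)=14 at depth 2
Step 5: declare d=(read f)=14 at depth 2
Step 6: enter scope (depth=3)
Visible at query point: b=14 d=14 f=14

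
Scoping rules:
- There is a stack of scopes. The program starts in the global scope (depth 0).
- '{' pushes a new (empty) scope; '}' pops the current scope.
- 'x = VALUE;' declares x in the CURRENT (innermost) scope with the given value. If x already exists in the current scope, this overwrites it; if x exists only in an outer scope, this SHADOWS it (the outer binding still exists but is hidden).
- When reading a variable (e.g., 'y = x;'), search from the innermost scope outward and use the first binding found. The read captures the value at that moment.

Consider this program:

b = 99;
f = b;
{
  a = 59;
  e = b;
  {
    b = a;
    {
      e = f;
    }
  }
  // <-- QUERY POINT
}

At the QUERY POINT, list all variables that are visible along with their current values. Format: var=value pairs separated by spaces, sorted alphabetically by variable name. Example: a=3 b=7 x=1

Step 1: declare b=99 at depth 0
Step 2: declare f=(read b)=99 at depth 0
Step 3: enter scope (depth=1)
Step 4: declare a=59 at depth 1
Step 5: declare e=(read b)=99 at depth 1
Step 6: enter scope (depth=2)
Step 7: declare b=(read a)=59 at depth 2
Step 8: enter scope (depth=3)
Step 9: declare e=(read f)=99 at depth 3
Step 10: exit scope (depth=2)
Step 11: exit scope (depth=1)
Visible at query point: a=59 b=99 e=99 f=99

Answer: a=59 b=99 e=99 f=99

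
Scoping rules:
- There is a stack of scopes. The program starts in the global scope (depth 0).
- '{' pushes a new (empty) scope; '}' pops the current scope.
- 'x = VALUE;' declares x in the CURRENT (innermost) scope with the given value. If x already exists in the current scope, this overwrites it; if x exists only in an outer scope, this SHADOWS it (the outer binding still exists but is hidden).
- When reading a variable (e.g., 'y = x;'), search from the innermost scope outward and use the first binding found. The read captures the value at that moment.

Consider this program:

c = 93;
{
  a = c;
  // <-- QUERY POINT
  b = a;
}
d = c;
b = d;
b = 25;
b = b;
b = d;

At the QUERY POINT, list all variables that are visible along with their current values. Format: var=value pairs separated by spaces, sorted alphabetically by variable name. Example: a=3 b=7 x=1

Step 1: declare c=93 at depth 0
Step 2: enter scope (depth=1)
Step 3: declare a=(read c)=93 at depth 1
Visible at query point: a=93 c=93

Answer: a=93 c=93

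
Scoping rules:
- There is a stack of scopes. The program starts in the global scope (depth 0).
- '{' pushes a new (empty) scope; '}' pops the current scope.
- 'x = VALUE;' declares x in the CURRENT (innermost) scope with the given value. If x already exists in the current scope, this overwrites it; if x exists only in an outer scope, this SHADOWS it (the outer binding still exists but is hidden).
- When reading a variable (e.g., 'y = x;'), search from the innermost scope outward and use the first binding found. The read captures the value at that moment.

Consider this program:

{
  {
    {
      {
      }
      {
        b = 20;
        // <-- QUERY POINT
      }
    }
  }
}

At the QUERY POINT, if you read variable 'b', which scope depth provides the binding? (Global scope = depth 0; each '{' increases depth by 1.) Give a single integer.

Step 1: enter scope (depth=1)
Step 2: enter scope (depth=2)
Step 3: enter scope (depth=3)
Step 4: enter scope (depth=4)
Step 5: exit scope (depth=3)
Step 6: enter scope (depth=4)
Step 7: declare b=20 at depth 4
Visible at query point: b=20

Answer: 4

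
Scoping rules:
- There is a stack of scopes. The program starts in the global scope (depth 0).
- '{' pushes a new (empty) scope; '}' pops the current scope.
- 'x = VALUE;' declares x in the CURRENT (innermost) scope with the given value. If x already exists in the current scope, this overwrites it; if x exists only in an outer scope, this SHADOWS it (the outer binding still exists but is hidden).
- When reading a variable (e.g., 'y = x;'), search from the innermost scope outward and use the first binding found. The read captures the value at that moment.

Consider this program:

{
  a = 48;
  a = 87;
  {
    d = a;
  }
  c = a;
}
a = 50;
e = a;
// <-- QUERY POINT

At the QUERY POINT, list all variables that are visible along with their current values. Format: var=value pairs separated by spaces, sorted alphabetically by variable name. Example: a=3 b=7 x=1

Step 1: enter scope (depth=1)
Step 2: declare a=48 at depth 1
Step 3: declare a=87 at depth 1
Step 4: enter scope (depth=2)
Step 5: declare d=(read a)=87 at depth 2
Step 6: exit scope (depth=1)
Step 7: declare c=(read a)=87 at depth 1
Step 8: exit scope (depth=0)
Step 9: declare a=50 at depth 0
Step 10: declare e=(read a)=50 at depth 0
Visible at query point: a=50 e=50

Answer: a=50 e=50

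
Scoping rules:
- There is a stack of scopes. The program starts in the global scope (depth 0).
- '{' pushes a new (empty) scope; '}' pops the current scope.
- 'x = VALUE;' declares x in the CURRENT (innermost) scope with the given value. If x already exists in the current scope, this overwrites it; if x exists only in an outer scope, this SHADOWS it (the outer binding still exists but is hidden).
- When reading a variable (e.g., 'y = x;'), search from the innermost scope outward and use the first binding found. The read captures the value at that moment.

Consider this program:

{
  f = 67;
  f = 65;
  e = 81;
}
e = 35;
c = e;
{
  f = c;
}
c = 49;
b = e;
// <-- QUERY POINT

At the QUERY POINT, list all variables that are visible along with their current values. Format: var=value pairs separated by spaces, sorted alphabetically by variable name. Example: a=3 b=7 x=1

Step 1: enter scope (depth=1)
Step 2: declare f=67 at depth 1
Step 3: declare f=65 at depth 1
Step 4: declare e=81 at depth 1
Step 5: exit scope (depth=0)
Step 6: declare e=35 at depth 0
Step 7: declare c=(read e)=35 at depth 0
Step 8: enter scope (depth=1)
Step 9: declare f=(read c)=35 at depth 1
Step 10: exit scope (depth=0)
Step 11: declare c=49 at depth 0
Step 12: declare b=(read e)=35 at depth 0
Visible at query point: b=35 c=49 e=35

Answer: b=35 c=49 e=35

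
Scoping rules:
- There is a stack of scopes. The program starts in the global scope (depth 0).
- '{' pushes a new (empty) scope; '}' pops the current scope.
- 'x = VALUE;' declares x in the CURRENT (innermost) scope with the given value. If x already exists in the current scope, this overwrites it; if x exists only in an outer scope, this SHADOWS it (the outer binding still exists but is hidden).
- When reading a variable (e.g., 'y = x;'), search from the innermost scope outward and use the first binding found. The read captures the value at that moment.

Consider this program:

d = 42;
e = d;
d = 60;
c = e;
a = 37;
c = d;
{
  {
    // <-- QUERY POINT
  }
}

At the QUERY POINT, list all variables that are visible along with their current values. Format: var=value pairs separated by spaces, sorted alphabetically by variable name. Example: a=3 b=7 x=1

Answer: a=37 c=60 d=60 e=42

Derivation:
Step 1: declare d=42 at depth 0
Step 2: declare e=(read d)=42 at depth 0
Step 3: declare d=60 at depth 0
Step 4: declare c=(read e)=42 at depth 0
Step 5: declare a=37 at depth 0
Step 6: declare c=(read d)=60 at depth 0
Step 7: enter scope (depth=1)
Step 8: enter scope (depth=2)
Visible at query point: a=37 c=60 d=60 e=42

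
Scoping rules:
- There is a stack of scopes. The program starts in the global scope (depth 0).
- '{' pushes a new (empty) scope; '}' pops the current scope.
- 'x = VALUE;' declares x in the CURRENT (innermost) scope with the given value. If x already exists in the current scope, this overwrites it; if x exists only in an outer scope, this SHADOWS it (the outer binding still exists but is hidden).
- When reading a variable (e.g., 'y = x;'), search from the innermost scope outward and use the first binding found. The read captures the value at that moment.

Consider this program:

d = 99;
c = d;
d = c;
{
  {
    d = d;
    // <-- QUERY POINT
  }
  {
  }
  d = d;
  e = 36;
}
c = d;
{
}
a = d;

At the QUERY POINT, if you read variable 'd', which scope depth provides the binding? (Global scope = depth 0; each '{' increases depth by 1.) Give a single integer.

Answer: 2

Derivation:
Step 1: declare d=99 at depth 0
Step 2: declare c=(read d)=99 at depth 0
Step 3: declare d=(read c)=99 at depth 0
Step 4: enter scope (depth=1)
Step 5: enter scope (depth=2)
Step 6: declare d=(read d)=99 at depth 2
Visible at query point: c=99 d=99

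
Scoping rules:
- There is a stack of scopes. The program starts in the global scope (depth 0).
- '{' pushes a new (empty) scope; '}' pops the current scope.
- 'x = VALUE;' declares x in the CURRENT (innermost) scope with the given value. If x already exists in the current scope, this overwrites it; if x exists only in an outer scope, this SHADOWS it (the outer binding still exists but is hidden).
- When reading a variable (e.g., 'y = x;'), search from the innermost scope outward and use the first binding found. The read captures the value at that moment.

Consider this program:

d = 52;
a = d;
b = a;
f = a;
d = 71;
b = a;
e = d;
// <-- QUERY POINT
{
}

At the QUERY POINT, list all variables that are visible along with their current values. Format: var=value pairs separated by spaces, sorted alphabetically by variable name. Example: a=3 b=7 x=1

Answer: a=52 b=52 d=71 e=71 f=52

Derivation:
Step 1: declare d=52 at depth 0
Step 2: declare a=(read d)=52 at depth 0
Step 3: declare b=(read a)=52 at depth 0
Step 4: declare f=(read a)=52 at depth 0
Step 5: declare d=71 at depth 0
Step 6: declare b=(read a)=52 at depth 0
Step 7: declare e=(read d)=71 at depth 0
Visible at query point: a=52 b=52 d=71 e=71 f=52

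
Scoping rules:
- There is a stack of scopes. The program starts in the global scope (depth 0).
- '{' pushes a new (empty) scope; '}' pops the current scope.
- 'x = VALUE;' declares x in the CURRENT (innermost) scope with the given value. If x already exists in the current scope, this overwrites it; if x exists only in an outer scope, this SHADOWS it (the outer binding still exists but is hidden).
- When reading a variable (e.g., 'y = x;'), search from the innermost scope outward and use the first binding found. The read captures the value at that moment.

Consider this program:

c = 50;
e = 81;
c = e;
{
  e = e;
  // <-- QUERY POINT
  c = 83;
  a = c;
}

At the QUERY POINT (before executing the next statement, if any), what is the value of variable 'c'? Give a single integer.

Answer: 81

Derivation:
Step 1: declare c=50 at depth 0
Step 2: declare e=81 at depth 0
Step 3: declare c=(read e)=81 at depth 0
Step 4: enter scope (depth=1)
Step 5: declare e=(read e)=81 at depth 1
Visible at query point: c=81 e=81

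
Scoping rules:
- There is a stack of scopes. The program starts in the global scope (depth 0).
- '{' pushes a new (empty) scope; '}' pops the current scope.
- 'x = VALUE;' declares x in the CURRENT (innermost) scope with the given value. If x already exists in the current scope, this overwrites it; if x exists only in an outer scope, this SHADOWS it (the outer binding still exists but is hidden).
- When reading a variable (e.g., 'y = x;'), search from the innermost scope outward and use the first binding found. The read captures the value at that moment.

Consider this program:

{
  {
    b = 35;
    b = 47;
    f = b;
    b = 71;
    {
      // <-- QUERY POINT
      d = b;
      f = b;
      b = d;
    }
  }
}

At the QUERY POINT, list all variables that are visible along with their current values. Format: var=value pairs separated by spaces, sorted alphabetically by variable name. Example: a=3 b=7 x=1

Answer: b=71 f=47

Derivation:
Step 1: enter scope (depth=1)
Step 2: enter scope (depth=2)
Step 3: declare b=35 at depth 2
Step 4: declare b=47 at depth 2
Step 5: declare f=(read b)=47 at depth 2
Step 6: declare b=71 at depth 2
Step 7: enter scope (depth=3)
Visible at query point: b=71 f=47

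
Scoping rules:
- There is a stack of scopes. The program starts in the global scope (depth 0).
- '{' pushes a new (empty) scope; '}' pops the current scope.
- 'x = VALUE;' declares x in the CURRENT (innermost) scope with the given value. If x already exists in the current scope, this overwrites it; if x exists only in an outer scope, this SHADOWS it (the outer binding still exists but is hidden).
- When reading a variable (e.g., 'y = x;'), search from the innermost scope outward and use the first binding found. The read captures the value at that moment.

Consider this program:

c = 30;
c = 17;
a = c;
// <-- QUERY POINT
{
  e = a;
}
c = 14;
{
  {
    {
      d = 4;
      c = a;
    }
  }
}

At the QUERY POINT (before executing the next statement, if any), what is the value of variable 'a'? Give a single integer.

Step 1: declare c=30 at depth 0
Step 2: declare c=17 at depth 0
Step 3: declare a=(read c)=17 at depth 0
Visible at query point: a=17 c=17

Answer: 17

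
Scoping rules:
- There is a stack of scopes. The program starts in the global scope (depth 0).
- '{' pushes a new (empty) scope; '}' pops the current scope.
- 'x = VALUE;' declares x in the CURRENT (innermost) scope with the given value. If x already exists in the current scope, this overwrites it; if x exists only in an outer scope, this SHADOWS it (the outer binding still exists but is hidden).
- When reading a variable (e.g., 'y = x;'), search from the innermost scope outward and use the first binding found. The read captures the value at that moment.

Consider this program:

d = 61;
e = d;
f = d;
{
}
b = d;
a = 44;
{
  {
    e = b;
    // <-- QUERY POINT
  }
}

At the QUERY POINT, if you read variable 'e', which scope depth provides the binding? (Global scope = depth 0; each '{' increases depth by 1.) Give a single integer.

Step 1: declare d=61 at depth 0
Step 2: declare e=(read d)=61 at depth 0
Step 3: declare f=(read d)=61 at depth 0
Step 4: enter scope (depth=1)
Step 5: exit scope (depth=0)
Step 6: declare b=(read d)=61 at depth 0
Step 7: declare a=44 at depth 0
Step 8: enter scope (depth=1)
Step 9: enter scope (depth=2)
Step 10: declare e=(read b)=61 at depth 2
Visible at query point: a=44 b=61 d=61 e=61 f=61

Answer: 2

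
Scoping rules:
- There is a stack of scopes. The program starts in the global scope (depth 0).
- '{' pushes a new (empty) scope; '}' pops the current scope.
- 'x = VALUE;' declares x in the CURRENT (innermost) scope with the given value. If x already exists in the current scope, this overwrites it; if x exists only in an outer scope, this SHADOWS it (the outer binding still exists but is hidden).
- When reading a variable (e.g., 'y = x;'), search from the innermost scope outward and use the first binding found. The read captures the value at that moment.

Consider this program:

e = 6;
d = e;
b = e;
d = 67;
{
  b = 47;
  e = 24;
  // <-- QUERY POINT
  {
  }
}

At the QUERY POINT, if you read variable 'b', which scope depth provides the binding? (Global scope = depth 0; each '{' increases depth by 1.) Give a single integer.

Answer: 1

Derivation:
Step 1: declare e=6 at depth 0
Step 2: declare d=(read e)=6 at depth 0
Step 3: declare b=(read e)=6 at depth 0
Step 4: declare d=67 at depth 0
Step 5: enter scope (depth=1)
Step 6: declare b=47 at depth 1
Step 7: declare e=24 at depth 1
Visible at query point: b=47 d=67 e=24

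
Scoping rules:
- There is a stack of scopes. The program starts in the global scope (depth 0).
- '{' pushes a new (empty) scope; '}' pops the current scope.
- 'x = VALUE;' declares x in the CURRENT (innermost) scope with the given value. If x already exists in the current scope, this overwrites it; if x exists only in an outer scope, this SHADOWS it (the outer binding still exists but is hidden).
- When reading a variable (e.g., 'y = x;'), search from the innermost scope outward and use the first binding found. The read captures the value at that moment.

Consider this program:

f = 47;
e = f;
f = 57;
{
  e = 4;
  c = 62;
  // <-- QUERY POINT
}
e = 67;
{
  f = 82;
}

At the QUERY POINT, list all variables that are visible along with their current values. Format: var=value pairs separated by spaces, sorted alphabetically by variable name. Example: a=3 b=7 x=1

Step 1: declare f=47 at depth 0
Step 2: declare e=(read f)=47 at depth 0
Step 3: declare f=57 at depth 0
Step 4: enter scope (depth=1)
Step 5: declare e=4 at depth 1
Step 6: declare c=62 at depth 1
Visible at query point: c=62 e=4 f=57

Answer: c=62 e=4 f=57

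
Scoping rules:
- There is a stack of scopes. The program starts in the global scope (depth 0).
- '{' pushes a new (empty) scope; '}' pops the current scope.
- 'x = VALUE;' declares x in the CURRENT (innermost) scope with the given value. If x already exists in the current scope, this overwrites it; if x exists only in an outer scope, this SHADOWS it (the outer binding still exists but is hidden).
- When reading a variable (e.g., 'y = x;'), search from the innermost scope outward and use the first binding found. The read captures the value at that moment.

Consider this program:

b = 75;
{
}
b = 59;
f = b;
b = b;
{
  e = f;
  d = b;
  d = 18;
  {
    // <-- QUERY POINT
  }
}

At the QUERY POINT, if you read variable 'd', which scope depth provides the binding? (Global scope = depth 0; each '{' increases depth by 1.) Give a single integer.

Answer: 1

Derivation:
Step 1: declare b=75 at depth 0
Step 2: enter scope (depth=1)
Step 3: exit scope (depth=0)
Step 4: declare b=59 at depth 0
Step 5: declare f=(read b)=59 at depth 0
Step 6: declare b=(read b)=59 at depth 0
Step 7: enter scope (depth=1)
Step 8: declare e=(read f)=59 at depth 1
Step 9: declare d=(read b)=59 at depth 1
Step 10: declare d=18 at depth 1
Step 11: enter scope (depth=2)
Visible at query point: b=59 d=18 e=59 f=59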